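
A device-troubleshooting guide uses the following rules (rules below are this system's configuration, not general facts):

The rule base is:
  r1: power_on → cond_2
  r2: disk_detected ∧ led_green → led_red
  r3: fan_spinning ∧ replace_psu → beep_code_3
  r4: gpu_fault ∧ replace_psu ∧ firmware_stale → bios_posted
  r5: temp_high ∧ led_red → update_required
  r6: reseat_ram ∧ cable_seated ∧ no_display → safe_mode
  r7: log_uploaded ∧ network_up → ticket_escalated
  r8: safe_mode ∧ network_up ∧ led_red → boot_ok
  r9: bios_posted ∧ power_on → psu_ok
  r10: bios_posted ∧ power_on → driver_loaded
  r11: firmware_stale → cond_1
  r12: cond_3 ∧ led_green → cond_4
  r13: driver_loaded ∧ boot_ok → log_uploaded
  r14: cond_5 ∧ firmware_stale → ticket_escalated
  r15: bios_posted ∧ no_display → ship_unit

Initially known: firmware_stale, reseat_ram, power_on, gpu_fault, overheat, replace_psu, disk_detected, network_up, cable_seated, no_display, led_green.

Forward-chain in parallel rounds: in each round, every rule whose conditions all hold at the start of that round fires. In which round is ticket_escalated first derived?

Round 1: r1 [power_on → cond_2]; r2 [disk_detected ∧ led_green → led_red]; r4 [gpu_fault ∧ replace_psu ∧ firmware_stale → bios_posted]; r6 [reseat_ram ∧ cable_seated ∧ no_display → safe_mode]; r11 [firmware_stale → cond_1]. New: cond_2, led_red, bios_posted, safe_mode, cond_1.
Round 2: r8 [safe_mode ∧ network_up ∧ led_red → boot_ok]; r9 [bios_posted ∧ power_on → psu_ok]; r10 [bios_posted ∧ power_on → driver_loaded]; r15 [bios_posted ∧ no_display → ship_unit]. New: boot_ok, psu_ok, driver_loaded, ship_unit.
Round 3: r13 [driver_loaded ∧ boot_ok → log_uploaded]. New: log_uploaded.
Round 4: r7 [log_uploaded ∧ network_up → ticket_escalated]. New: ticket_escalated.
ticket_escalated first appears in round 4.

4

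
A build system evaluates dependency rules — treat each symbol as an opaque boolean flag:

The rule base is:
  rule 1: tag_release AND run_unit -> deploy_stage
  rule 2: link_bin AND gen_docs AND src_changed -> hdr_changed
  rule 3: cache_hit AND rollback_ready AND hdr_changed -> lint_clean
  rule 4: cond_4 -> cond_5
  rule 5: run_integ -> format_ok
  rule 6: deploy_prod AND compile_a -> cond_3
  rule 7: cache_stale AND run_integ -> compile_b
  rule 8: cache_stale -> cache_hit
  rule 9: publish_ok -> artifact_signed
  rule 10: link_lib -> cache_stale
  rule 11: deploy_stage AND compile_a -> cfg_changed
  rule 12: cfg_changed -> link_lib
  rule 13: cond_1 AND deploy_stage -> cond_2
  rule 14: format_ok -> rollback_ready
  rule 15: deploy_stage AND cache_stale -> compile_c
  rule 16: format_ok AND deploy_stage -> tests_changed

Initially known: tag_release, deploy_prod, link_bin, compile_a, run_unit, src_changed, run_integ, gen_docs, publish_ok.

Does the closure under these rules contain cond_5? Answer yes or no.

no

Round 1: rule 1 [tag_release AND run_unit -> deploy_stage]; rule 2 [link_bin AND gen_docs AND src_changed -> hdr_changed]; rule 5 [run_integ -> format_ok]; rule 6 [deploy_prod AND compile_a -> cond_3]; rule 9 [publish_ok -> artifact_signed]. New: deploy_stage, hdr_changed, format_ok, cond_3, artifact_signed.
Round 2: rule 11 [deploy_stage AND compile_a -> cfg_changed]; rule 14 [format_ok -> rollback_ready]; rule 16 [format_ok AND deploy_stage -> tests_changed]. New: cfg_changed, rollback_ready, tests_changed.
Round 3: rule 12 [cfg_changed -> link_lib]. New: link_lib.
Round 4: rule 10 [link_lib -> cache_stale]. New: cache_stale.
Round 5: rule 7 [cache_stale AND run_integ -> compile_b]; rule 8 [cache_stale -> cache_hit]; rule 15 [deploy_stage AND cache_stale -> compile_c]. New: compile_b, cache_hit, compile_c.
Round 6: rule 3 [cache_hit AND rollback_ready AND hdr_changed -> lint_clean]. New: lint_clean.
Fixed point reached. cond_5 is concluded only by rule 4; rule 4 needs cond_4 (never derived).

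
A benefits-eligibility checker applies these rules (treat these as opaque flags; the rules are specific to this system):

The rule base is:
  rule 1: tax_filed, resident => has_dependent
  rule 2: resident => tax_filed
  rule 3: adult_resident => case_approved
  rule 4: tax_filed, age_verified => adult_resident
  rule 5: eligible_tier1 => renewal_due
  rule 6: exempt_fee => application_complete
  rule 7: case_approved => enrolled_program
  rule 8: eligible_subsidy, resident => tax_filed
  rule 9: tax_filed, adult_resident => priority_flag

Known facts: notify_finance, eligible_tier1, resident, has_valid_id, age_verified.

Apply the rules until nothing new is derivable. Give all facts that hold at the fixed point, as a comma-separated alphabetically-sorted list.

Round 1 — rule 2, rule 5, derive tax_filed, renewal_due.
Round 2 — rule 1, rule 4, derive has_dependent, adult_resident.
Round 3 — rule 3, rule 9, derive case_approved, priority_flag.
Round 4 — rule 7, derive enrolled_program.

adult_resident, age_verified, case_approved, eligible_tier1, enrolled_program, has_dependent, has_valid_id, notify_finance, priority_flag, renewal_due, resident, tax_filed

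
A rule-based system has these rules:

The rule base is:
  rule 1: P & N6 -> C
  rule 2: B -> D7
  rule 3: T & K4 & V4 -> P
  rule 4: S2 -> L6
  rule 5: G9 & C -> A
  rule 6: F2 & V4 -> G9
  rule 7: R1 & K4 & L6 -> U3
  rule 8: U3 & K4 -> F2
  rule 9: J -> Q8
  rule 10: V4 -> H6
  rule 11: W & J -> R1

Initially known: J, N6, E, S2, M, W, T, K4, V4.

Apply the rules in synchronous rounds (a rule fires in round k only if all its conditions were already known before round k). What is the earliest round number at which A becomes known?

Round 1: rule 3 [T & K4 & V4 -> P]; rule 4 [S2 -> L6]; rule 9 [J -> Q8]; rule 10 [V4 -> H6]; rule 11 [W & J -> R1]. Adds P, L6, Q8, H6, R1.
Round 2: rule 1 [P & N6 -> C]; rule 7 [R1 & K4 & L6 -> U3]. Adds C, U3.
Round 3: rule 8 [U3 & K4 -> F2]. Adds F2.
Round 4: rule 6 [F2 & V4 -> G9]. Adds G9.
Round 5: rule 5 [G9 & C -> A]. Adds A.
A first appears in round 5.

5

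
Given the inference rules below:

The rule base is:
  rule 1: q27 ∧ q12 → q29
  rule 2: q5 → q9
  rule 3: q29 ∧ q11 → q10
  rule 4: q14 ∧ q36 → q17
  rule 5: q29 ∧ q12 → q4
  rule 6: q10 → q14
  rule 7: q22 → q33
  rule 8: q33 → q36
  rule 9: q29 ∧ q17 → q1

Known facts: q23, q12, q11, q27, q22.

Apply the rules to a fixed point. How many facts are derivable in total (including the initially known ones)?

13

Round 1 fires rule 1, rule 7, giving q29, q33.
Round 2 fires rule 3, rule 5, rule 8, giving q10, q4, q36.
Round 3 fires rule 6, giving q14.
Round 4 fires rule 4, giving q17.
Round 5 fires rule 9, giving q1.
Closure: {q1, q10, q11, q12, q14, q17, q22, q23, q27, q29, q33, q36, q4} — 13 facts.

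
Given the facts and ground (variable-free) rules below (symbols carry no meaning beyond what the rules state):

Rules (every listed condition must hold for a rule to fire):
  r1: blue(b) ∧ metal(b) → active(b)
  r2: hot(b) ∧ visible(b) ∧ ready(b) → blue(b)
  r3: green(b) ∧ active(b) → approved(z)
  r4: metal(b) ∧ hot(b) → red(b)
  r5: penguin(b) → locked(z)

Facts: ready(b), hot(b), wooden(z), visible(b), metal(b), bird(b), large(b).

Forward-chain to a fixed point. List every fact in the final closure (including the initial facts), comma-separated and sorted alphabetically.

active(b), bird(b), blue(b), hot(b), large(b), metal(b), ready(b), red(b), visible(b), wooden(z)

[1] r2 [hot(b) ∧ visible(b) ∧ ready(b) → blue(b)]; r4 [metal(b) ∧ hot(b) → red(b)]. ⇒ new: blue(b), red(b).
[2] r1 [blue(b) ∧ metal(b) → active(b)]. ⇒ new: active(b).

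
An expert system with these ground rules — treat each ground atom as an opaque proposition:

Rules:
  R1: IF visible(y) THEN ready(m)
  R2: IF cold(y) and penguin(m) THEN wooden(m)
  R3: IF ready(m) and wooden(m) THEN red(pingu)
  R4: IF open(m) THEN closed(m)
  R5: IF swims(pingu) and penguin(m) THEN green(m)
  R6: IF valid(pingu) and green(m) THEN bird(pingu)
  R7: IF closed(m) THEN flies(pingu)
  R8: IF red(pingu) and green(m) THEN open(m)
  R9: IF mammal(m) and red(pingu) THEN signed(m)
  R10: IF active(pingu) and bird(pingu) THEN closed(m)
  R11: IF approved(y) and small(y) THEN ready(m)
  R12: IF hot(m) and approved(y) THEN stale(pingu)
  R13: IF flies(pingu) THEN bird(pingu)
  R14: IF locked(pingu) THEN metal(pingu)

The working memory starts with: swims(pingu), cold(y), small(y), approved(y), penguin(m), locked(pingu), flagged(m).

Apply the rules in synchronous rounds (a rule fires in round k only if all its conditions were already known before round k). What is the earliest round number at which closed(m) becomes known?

Round 1: R2 [IF cold(y) and penguin(m) THEN wooden(m)]; R5 [IF swims(pingu) and penguin(m) THEN green(m)]; R11 [IF approved(y) and small(y) THEN ready(m)]; R14 [IF locked(pingu) THEN metal(pingu)]. Adds wooden(m), green(m), ready(m), metal(pingu).
Round 2: R3 [IF ready(m) and wooden(m) THEN red(pingu)]. Adds red(pingu).
Round 3: R8 [IF red(pingu) and green(m) THEN open(m)]. Adds open(m).
Round 4: R4 [IF open(m) THEN closed(m)]. Adds closed(m).
closed(m) first appears in round 4.

4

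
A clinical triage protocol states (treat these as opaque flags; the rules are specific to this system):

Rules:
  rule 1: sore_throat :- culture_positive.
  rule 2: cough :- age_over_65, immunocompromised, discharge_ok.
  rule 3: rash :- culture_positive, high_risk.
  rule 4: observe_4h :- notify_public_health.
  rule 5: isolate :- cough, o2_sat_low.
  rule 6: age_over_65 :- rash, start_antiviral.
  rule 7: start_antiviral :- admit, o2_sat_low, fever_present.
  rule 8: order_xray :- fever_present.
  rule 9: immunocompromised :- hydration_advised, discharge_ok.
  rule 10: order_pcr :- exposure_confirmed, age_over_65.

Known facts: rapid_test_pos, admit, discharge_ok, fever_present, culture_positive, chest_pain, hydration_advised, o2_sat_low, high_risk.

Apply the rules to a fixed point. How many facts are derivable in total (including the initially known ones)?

Round 1: rule 1 [sore_throat :- culture_positive.]; rule 3 [rash :- culture_positive, high_risk.]; rule 7 [start_antiviral :- admit, o2_sat_low, fever_present.]; rule 8 [order_xray :- fever_present.]; rule 9 [immunocompromised :- hydration_advised, discharge_ok.]. Adds sore_throat, rash, start_antiviral, order_xray, immunocompromised.
Round 2: rule 6 [age_over_65 :- rash, start_antiviral.]. Adds age_over_65.
Round 3: rule 2 [cough :- age_over_65, immunocompromised, discharge_ok.]. Adds cough.
Round 4: rule 5 [isolate :- cough, o2_sat_low.]. Adds isolate.
Closure: {admit, age_over_65, chest_pain, cough, culture_positive, discharge_ok, fever_present, high_risk, hydration_advised, immunocompromised, isolate, o2_sat_low, order_xray, rapid_test_pos, rash, sore_throat, start_antiviral} — 17 facts.

17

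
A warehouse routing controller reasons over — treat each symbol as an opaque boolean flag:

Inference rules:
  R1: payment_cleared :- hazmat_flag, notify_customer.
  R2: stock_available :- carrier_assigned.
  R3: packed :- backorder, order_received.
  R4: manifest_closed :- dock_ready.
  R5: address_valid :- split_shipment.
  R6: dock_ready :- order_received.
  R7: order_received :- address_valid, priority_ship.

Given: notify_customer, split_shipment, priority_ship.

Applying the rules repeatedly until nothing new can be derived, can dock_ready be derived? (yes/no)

Round 1: R5 [address_valid :- split_shipment.]. New: address_valid.
Round 2: R7 [order_received :- address_valid, priority_ship.]. New: order_received.
Round 3: R6 [dock_ready :- order_received.]. New: dock_ready.
Round 4: R4 [manifest_closed :- dock_ready.]. New: manifest_closed.
dock_ready appears in round 3, so it is derivable.

yes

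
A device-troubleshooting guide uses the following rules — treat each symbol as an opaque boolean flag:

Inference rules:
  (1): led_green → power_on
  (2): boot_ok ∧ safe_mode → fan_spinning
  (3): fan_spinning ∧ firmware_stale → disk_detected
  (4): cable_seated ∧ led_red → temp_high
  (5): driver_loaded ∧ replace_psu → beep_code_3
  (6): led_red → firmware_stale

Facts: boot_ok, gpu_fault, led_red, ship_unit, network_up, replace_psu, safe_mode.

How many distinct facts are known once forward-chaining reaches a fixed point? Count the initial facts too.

10

Round 1: (2) [boot_ok ∧ safe_mode → fan_spinning]; (6) [led_red → firmware_stale]. Adds fan_spinning, firmware_stale.
Round 2: (3) [fan_spinning ∧ firmware_stale → disk_detected]. Adds disk_detected.
Closure: {boot_ok, disk_detected, fan_spinning, firmware_stale, gpu_fault, led_red, network_up, replace_psu, safe_mode, ship_unit} — 10 facts.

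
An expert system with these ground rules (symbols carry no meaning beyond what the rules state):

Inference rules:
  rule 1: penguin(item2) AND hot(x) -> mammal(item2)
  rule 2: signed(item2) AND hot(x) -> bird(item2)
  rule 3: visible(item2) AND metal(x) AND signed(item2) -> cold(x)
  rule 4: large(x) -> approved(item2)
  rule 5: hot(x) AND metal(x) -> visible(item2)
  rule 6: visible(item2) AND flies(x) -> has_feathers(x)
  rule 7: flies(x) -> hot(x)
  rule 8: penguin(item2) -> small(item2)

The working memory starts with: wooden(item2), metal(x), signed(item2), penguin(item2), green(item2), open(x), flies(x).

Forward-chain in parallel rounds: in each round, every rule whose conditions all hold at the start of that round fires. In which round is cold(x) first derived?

Round 1: rule 7 [flies(x) -> hot(x)]; rule 8 [penguin(item2) -> small(item2)]. New: hot(x), small(item2).
Round 2: rule 1 [penguin(item2) AND hot(x) -> mammal(item2)]; rule 2 [signed(item2) AND hot(x) -> bird(item2)]; rule 5 [hot(x) AND metal(x) -> visible(item2)]. New: mammal(item2), bird(item2), visible(item2).
Round 3: rule 3 [visible(item2) AND metal(x) AND signed(item2) -> cold(x)]; rule 6 [visible(item2) AND flies(x) -> has_feathers(x)]. New: cold(x), has_feathers(x).
cold(x) first appears in round 3.

3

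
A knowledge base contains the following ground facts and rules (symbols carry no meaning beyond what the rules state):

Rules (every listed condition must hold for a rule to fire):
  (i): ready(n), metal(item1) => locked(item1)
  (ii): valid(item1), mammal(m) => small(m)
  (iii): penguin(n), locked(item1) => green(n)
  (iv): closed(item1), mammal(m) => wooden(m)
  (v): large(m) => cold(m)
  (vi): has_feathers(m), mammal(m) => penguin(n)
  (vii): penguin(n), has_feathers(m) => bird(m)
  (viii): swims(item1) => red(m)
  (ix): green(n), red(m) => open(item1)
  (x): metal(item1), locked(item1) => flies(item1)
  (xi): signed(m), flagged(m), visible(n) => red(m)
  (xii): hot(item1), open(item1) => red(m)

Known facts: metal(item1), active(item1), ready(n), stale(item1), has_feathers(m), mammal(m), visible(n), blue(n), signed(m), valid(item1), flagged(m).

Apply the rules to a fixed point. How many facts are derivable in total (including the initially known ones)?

19

Round 1: (i) [ready(n), metal(item1) => locked(item1)]; (ii) [valid(item1), mammal(m) => small(m)]; (vi) [has_feathers(m), mammal(m) => penguin(n)]; (xi) [signed(m), flagged(m), visible(n) => red(m)]. New: locked(item1), small(m), penguin(n), red(m).
Round 2: (iii) [penguin(n), locked(item1) => green(n)]; (vii) [penguin(n), has_feathers(m) => bird(m)]; (x) [metal(item1), locked(item1) => flies(item1)]. New: green(n), bird(m), flies(item1).
Round 3: (ix) [green(n), red(m) => open(item1)]. New: open(item1).
Closure: {active(item1), bird(m), blue(n), flagged(m), flies(item1), green(n), has_feathers(m), locked(item1), mammal(m), metal(item1), open(item1), penguin(n), ready(n), red(m), signed(m), small(m), stale(item1), valid(item1), visible(n)} — 19 facts.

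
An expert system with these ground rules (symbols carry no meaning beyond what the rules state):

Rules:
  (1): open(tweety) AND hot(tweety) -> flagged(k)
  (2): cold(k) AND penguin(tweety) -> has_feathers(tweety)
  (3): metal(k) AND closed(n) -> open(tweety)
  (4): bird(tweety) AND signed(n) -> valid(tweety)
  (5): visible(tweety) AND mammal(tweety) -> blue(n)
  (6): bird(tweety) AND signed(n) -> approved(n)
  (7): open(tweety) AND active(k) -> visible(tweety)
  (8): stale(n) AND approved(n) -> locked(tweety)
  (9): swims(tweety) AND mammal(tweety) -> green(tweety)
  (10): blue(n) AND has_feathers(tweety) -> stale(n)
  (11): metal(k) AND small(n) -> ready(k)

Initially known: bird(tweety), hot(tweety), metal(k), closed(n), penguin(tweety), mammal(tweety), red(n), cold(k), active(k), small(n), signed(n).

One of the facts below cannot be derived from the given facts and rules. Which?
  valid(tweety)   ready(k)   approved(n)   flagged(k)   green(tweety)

green(tweety)

Round 1: (2) [cold(k) AND penguin(tweety) -> has_feathers(tweety)]; (3) [metal(k) AND closed(n) -> open(tweety)]; (4) [bird(tweety) AND signed(n) -> valid(tweety)]; (6) [bird(tweety) AND signed(n) -> approved(n)]; (11) [metal(k) AND small(n) -> ready(k)]. New: has_feathers(tweety), open(tweety), valid(tweety), approved(n), ready(k).
Round 2: (1) [open(tweety) AND hot(tweety) -> flagged(k)]; (7) [open(tweety) AND active(k) -> visible(tweety)]. New: flagged(k), visible(tweety).
Round 3: (5) [visible(tweety) AND mammal(tweety) -> blue(n)]. New: blue(n).
Round 4: (10) [blue(n) AND has_feathers(tweety) -> stale(n)]. New: stale(n).
Round 5: (8) [stale(n) AND approved(n) -> locked(tweety)]. New: locked(tweety).
Derived: flagged(k) (round 2), approved(n) (round 1), ready(k) (round 1), valid(tweety) (round 1). green(tweety) never appears in any round.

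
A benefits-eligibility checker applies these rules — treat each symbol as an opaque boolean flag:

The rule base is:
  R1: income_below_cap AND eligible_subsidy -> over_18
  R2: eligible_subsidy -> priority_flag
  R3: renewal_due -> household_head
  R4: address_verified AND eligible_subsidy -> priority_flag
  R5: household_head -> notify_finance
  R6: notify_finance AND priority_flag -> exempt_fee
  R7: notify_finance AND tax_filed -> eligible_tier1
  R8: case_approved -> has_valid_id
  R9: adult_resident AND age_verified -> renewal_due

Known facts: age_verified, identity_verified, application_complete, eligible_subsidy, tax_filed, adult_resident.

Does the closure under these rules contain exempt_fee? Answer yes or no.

yes

Round 1: R2 [eligible_subsidy -> priority_flag]; R9 [adult_resident AND age_verified -> renewal_due]. Adds priority_flag, renewal_due.
Round 2: R3 [renewal_due -> household_head]. Adds household_head.
Round 3: R5 [household_head -> notify_finance]. Adds notify_finance.
Round 4: R6 [notify_finance AND priority_flag -> exempt_fee]; R7 [notify_finance AND tax_filed -> eligible_tier1]. Adds exempt_fee, eligible_tier1.
exempt_fee appears in round 4, so it is derivable.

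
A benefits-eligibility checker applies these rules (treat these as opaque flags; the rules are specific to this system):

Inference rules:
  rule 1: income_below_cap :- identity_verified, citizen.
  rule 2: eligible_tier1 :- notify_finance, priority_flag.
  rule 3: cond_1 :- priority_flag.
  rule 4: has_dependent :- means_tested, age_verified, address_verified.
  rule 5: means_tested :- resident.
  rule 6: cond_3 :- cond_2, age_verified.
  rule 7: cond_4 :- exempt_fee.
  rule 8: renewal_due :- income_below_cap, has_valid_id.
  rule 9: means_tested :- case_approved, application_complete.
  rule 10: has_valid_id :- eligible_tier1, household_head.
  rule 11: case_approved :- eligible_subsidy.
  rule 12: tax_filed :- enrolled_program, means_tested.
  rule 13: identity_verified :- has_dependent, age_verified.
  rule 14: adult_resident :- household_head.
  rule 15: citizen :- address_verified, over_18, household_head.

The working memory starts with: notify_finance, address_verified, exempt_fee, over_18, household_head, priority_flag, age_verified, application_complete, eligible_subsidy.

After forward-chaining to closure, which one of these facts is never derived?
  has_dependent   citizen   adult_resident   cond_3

cond_3

Round 1 fires rule 2, rule 3, rule 7, rule 11, rule 14, rule 15, giving eligible_tier1, cond_1, cond_4, case_approved, adult_resident, citizen.
Round 2 fires rule 9, rule 10, giving means_tested, has_valid_id.
Round 3 fires rule 4, giving has_dependent.
Round 4 fires rule 13, giving identity_verified.
Round 5 fires rule 1, giving income_below_cap.
Round 6 fires rule 8, giving renewal_due.
Derived: citizen (round 1), has_dependent (round 3), adult_resident (round 1). cond_3 never appears in any round.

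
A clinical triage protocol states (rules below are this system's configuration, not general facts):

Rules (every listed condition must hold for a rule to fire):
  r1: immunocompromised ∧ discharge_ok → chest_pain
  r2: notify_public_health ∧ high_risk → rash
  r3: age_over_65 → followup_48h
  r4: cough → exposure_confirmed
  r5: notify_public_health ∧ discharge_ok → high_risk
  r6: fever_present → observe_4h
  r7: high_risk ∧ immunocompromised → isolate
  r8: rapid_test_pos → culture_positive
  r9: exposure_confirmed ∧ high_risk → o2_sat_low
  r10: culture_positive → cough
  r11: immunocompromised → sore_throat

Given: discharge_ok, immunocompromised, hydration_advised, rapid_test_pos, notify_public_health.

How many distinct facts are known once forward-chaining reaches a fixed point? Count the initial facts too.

Round 1 — r1, r5, r8, r11, derive chest_pain, high_risk, culture_positive, sore_throat.
Round 2 — r2, r7, r10, derive rash, isolate, cough.
Round 3 — r4, derive exposure_confirmed.
Round 4 — r9, derive o2_sat_low.
Closure: {chest_pain, cough, culture_positive, discharge_ok, exposure_confirmed, high_risk, hydration_advised, immunocompromised, isolate, notify_public_health, o2_sat_low, rapid_test_pos, rash, sore_throat} — 14 facts.

14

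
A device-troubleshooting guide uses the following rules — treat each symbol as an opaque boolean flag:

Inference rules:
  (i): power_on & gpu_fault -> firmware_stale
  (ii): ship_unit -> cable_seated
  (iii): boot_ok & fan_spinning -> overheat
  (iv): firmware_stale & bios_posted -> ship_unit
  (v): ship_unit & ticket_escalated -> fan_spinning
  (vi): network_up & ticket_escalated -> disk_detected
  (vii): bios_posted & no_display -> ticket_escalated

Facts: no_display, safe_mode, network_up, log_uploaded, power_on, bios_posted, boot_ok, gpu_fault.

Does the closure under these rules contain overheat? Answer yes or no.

Round 1 fires (i), (vii), giving firmware_stale, ticket_escalated.
Round 2 fires (iv), (vi), giving ship_unit, disk_detected.
Round 3 fires (ii), (v), giving cable_seated, fan_spinning.
Round 4 fires (iii), giving overheat.
overheat appears in round 4, so it is derivable.

yes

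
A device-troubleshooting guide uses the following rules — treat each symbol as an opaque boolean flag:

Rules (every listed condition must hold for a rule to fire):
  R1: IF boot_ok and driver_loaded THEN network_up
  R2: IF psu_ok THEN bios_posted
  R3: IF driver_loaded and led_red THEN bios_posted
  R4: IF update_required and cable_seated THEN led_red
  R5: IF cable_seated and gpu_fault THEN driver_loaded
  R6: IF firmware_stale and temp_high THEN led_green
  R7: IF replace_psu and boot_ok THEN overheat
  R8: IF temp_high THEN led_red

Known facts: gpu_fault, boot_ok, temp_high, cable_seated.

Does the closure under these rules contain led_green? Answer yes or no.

Round 1 fires R5, R8, giving driver_loaded, led_red.
Round 2 fires R1, R3, giving network_up, bios_posted.
Fixed point reached. led_green is concluded only by R6; R6 needs firmware_stale (never derived).

no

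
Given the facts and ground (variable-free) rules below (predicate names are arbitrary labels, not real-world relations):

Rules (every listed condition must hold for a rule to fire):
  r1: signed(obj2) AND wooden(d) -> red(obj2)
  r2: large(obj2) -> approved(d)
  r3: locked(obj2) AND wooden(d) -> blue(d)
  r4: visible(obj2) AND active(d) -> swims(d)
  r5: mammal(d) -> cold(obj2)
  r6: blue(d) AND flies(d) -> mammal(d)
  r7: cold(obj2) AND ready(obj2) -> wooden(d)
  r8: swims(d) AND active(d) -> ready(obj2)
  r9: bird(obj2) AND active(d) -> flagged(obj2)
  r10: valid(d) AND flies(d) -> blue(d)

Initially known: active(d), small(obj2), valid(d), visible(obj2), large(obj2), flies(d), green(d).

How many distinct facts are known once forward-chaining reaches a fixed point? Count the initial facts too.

Round 1 — r2, r4, r10, derive approved(d), swims(d), blue(d).
Round 2 — r6, r8, derive mammal(d), ready(obj2).
Round 3 — r5, derive cold(obj2).
Round 4 — r7, derive wooden(d).
Closure: {active(d), approved(d), blue(d), cold(obj2), flies(d), green(d), large(obj2), mammal(d), ready(obj2), small(obj2), swims(d), valid(d), visible(obj2), wooden(d)} — 14 facts.

14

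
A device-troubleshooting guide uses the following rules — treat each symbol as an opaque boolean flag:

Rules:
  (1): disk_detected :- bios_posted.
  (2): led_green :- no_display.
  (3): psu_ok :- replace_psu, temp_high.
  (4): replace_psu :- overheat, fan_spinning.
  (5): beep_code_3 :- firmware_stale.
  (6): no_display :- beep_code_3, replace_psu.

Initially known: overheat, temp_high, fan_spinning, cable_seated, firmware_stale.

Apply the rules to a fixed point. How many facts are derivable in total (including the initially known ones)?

Round 1: (4) [replace_psu :- overheat, fan_spinning.]; (5) [beep_code_3 :- firmware_stale.]. New: replace_psu, beep_code_3.
Round 2: (3) [psu_ok :- replace_psu, temp_high.]; (6) [no_display :- beep_code_3, replace_psu.]. New: psu_ok, no_display.
Round 3: (2) [led_green :- no_display.]. New: led_green.
Closure: {beep_code_3, cable_seated, fan_spinning, firmware_stale, led_green, no_display, overheat, psu_ok, replace_psu, temp_high} — 10 facts.

10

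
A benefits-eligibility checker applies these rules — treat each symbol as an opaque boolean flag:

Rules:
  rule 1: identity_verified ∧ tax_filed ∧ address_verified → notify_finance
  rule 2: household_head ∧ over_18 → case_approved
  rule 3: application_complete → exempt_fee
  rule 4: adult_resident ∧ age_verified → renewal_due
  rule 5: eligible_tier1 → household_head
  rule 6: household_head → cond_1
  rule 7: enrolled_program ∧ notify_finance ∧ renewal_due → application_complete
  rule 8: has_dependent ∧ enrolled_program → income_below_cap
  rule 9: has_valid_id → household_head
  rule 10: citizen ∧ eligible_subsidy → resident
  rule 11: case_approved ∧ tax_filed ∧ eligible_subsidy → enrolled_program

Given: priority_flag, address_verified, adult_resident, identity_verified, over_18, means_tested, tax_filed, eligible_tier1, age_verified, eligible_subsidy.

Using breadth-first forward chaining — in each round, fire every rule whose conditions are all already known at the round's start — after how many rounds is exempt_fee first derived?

Round 1: rule 1 [identity_verified ∧ tax_filed ∧ address_verified → notify_finance]; rule 4 [adult_resident ∧ age_verified → renewal_due]; rule 5 [eligible_tier1 → household_head]. Adds notify_finance, renewal_due, household_head.
Round 2: rule 2 [household_head ∧ over_18 → case_approved]; rule 6 [household_head → cond_1]. Adds case_approved, cond_1.
Round 3: rule 11 [case_approved ∧ tax_filed ∧ eligible_subsidy → enrolled_program]. Adds enrolled_program.
Round 4: rule 7 [enrolled_program ∧ notify_finance ∧ renewal_due → application_complete]. Adds application_complete.
Round 5: rule 3 [application_complete → exempt_fee]. Adds exempt_fee.
exempt_fee first appears in round 5.

5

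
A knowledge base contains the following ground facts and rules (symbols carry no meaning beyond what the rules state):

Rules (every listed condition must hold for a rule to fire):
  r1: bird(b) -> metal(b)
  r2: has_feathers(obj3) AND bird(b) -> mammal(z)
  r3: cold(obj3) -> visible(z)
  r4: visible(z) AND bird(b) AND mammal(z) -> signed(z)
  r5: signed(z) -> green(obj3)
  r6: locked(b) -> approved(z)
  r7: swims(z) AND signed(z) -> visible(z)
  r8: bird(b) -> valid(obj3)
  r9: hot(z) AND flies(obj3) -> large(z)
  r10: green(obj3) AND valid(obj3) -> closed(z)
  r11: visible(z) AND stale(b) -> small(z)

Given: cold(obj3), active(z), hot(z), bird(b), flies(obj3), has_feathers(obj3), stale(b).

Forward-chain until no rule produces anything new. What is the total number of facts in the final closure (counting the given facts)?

Round 1 fires r1, r2, r3, r8, r9, giving metal(b), mammal(z), visible(z), valid(obj3), large(z).
Round 2 fires r4, r11, giving signed(z), small(z).
Round 3 fires r5, giving green(obj3).
Round 4 fires r10, giving closed(z).
Closure: {active(z), bird(b), closed(z), cold(obj3), flies(obj3), green(obj3), has_feathers(obj3), hot(z), large(z), mammal(z), metal(b), signed(z), small(z), stale(b), valid(obj3), visible(z)} — 16 facts.

16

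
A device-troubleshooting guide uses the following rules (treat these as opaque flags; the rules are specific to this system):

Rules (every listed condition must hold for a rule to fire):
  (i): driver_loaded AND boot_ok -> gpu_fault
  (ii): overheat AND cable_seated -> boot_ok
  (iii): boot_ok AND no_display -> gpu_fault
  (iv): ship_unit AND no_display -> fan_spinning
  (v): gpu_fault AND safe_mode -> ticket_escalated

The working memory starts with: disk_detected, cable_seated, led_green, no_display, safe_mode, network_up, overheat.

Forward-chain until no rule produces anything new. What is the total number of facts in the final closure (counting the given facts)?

10

Round 1 — (ii), derive boot_ok.
Round 2 — (iii), derive gpu_fault.
Round 3 — (v), derive ticket_escalated.
Closure: {boot_ok, cable_seated, disk_detected, gpu_fault, led_green, network_up, no_display, overheat, safe_mode, ticket_escalated} — 10 facts.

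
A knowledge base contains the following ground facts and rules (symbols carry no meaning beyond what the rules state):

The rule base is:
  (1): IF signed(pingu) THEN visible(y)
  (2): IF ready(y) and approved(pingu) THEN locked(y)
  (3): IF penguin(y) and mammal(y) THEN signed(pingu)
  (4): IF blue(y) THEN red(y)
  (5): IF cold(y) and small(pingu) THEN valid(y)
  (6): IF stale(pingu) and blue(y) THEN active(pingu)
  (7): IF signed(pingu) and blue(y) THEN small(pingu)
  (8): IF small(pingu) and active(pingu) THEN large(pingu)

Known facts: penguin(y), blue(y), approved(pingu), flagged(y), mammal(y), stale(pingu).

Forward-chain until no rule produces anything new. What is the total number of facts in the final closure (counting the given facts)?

Round 1: (3) [IF penguin(y) and mammal(y) THEN signed(pingu)]; (4) [IF blue(y) THEN red(y)]; (6) [IF stale(pingu) and blue(y) THEN active(pingu)]. Adds signed(pingu), red(y), active(pingu).
Round 2: (1) [IF signed(pingu) THEN visible(y)]; (7) [IF signed(pingu) and blue(y) THEN small(pingu)]. Adds visible(y), small(pingu).
Round 3: (8) [IF small(pingu) and active(pingu) THEN large(pingu)]. Adds large(pingu).
Closure: {active(pingu), approved(pingu), blue(y), flagged(y), large(pingu), mammal(y), penguin(y), red(y), signed(pingu), small(pingu), stale(pingu), visible(y)} — 12 facts.

12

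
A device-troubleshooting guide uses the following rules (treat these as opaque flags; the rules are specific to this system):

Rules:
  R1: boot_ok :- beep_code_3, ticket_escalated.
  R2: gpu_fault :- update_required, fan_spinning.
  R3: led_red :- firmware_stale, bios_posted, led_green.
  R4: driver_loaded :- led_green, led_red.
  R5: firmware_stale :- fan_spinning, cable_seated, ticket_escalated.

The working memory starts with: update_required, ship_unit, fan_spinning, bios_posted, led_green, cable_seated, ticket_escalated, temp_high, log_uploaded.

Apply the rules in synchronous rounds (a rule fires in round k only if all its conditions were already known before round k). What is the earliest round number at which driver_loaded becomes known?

[1] R2 [gpu_fault :- update_required, fan_spinning.]; R5 [firmware_stale :- fan_spinning, cable_seated, ticket_escalated.]. ⇒ new: gpu_fault, firmware_stale.
[2] R3 [led_red :- firmware_stale, bios_posted, led_green.]. ⇒ new: led_red.
[3] R4 [driver_loaded :- led_green, led_red.]. ⇒ new: driver_loaded.
driver_loaded first appears in round 3.

3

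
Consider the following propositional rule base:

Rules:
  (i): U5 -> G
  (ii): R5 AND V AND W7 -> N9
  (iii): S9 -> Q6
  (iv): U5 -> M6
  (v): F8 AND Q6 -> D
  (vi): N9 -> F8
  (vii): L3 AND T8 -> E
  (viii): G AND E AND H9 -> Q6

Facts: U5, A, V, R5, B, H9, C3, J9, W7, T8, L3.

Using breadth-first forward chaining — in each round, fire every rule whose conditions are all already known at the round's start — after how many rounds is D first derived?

3

Round 1 fires (i), (ii), (iv), (vii), giving G, N9, M6, E.
Round 2 fires (vi), (viii), giving F8, Q6.
Round 3 fires (v), giving D.
D first appears in round 3.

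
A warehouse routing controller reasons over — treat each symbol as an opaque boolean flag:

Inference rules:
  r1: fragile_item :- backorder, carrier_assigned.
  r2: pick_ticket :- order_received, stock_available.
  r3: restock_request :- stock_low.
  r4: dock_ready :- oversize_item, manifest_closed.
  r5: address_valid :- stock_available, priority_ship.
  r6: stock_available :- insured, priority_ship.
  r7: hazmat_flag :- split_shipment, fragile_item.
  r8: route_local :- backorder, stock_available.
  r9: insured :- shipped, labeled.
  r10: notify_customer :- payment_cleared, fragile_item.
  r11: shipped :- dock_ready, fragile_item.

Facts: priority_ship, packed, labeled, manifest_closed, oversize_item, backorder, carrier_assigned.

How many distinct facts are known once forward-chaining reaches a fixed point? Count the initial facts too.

Round 1 — r1, r4, derive fragile_item, dock_ready.
Round 2 — r11, derive shipped.
Round 3 — r9, derive insured.
Round 4 — r6, derive stock_available.
Round 5 — r5, r8, derive address_valid, route_local.
Closure: {address_valid, backorder, carrier_assigned, dock_ready, fragile_item, insured, labeled, manifest_closed, oversize_item, packed, priority_ship, route_local, shipped, stock_available} — 14 facts.

14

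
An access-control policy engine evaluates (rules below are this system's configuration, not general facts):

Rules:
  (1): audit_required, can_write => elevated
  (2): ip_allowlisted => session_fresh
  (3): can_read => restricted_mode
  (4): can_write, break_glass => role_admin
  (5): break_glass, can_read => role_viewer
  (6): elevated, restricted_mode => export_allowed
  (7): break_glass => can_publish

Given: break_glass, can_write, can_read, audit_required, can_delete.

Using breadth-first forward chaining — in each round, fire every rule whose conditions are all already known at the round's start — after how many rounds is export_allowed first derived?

2

Round 1 — (1), (3), (4), (5), (7), derive elevated, restricted_mode, role_admin, role_viewer, can_publish.
Round 2 — (6), derive export_allowed.
export_allowed first appears in round 2.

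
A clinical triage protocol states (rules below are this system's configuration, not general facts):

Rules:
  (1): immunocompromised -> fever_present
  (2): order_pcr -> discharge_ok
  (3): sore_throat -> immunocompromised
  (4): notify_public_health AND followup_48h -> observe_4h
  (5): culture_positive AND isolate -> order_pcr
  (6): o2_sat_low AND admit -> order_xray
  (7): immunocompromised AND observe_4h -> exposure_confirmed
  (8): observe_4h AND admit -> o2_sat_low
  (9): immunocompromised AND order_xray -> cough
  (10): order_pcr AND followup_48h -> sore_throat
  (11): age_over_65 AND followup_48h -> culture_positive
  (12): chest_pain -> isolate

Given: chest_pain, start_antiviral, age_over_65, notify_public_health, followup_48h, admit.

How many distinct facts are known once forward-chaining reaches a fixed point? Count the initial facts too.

18

Round 1: (4) [notify_public_health AND followup_48h -> observe_4h]; (11) [age_over_65 AND followup_48h -> culture_positive]; (12) [chest_pain -> isolate]. New: observe_4h, culture_positive, isolate.
Round 2: (5) [culture_positive AND isolate -> order_pcr]; (8) [observe_4h AND admit -> o2_sat_low]. New: order_pcr, o2_sat_low.
Round 3: (2) [order_pcr -> discharge_ok]; (6) [o2_sat_low AND admit -> order_xray]; (10) [order_pcr AND followup_48h -> sore_throat]. New: discharge_ok, order_xray, sore_throat.
Round 4: (3) [sore_throat -> immunocompromised]. New: immunocompromised.
Round 5: (1) [immunocompromised -> fever_present]; (7) [immunocompromised AND observe_4h -> exposure_confirmed]; (9) [immunocompromised AND order_xray -> cough]. New: fever_present, exposure_confirmed, cough.
Closure: {admit, age_over_65, chest_pain, cough, culture_positive, discharge_ok, exposure_confirmed, fever_present, followup_48h, immunocompromised, isolate, notify_public_health, o2_sat_low, observe_4h, order_pcr, order_xray, sore_throat, start_antiviral} — 18 facts.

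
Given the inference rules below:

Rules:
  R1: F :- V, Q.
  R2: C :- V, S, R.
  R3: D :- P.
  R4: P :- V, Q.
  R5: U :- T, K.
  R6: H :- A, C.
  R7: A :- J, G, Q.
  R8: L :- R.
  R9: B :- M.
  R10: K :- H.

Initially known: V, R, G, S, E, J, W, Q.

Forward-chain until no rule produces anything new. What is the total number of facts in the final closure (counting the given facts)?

Round 1 fires R1, R2, R4, R7, R8, giving F, C, P, A, L.
Round 2 fires R3, R6, giving D, H.
Round 3 fires R10, giving K.
Closure: {A, C, D, E, F, G, H, J, K, L, P, Q, R, S, V, W} — 16 facts.

16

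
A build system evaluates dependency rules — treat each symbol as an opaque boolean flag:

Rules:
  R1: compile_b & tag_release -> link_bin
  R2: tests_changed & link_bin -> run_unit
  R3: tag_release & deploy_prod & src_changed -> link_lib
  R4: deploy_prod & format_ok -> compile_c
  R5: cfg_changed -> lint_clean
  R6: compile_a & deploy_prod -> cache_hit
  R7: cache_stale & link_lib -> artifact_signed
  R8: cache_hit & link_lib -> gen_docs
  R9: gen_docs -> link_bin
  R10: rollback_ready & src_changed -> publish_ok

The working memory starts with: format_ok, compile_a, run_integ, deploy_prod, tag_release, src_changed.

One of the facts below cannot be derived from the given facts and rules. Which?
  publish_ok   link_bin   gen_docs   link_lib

publish_ok

Round 1 — R3, R4, R6, derive link_lib, compile_c, cache_hit.
Round 2 — R8, derive gen_docs.
Round 3 — R9, derive link_bin.
Derived: link_lib (round 1), link_bin (round 3), gen_docs (round 2). publish_ok never appears in any round.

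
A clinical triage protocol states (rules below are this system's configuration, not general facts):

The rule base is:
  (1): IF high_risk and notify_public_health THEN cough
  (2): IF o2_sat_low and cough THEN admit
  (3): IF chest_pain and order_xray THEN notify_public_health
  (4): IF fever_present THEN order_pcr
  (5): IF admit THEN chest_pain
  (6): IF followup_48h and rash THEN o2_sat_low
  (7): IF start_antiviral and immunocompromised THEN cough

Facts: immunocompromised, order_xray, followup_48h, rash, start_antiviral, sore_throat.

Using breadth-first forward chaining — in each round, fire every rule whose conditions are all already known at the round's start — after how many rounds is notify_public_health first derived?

4

Round 1: (6) [IF followup_48h and rash THEN o2_sat_low]; (7) [IF start_antiviral and immunocompromised THEN cough]. New: o2_sat_low, cough.
Round 2: (2) [IF o2_sat_low and cough THEN admit]. New: admit.
Round 3: (5) [IF admit THEN chest_pain]. New: chest_pain.
Round 4: (3) [IF chest_pain and order_xray THEN notify_public_health]. New: notify_public_health.
notify_public_health first appears in round 4.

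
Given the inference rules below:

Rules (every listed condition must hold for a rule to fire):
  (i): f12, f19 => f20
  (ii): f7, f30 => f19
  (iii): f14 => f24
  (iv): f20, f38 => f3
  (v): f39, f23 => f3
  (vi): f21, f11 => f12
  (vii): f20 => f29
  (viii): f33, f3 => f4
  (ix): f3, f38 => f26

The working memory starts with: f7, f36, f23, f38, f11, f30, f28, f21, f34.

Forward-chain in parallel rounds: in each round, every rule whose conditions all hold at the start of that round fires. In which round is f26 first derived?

4

Round 1: (ii) [f7, f30 => f19]; (vi) [f21, f11 => f12]. New: f19, f12.
Round 2: (i) [f12, f19 => f20]. New: f20.
Round 3: (iv) [f20, f38 => f3]; (vii) [f20 => f29]. New: f3, f29.
Round 4: (ix) [f3, f38 => f26]. New: f26.
f26 first appears in round 4.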